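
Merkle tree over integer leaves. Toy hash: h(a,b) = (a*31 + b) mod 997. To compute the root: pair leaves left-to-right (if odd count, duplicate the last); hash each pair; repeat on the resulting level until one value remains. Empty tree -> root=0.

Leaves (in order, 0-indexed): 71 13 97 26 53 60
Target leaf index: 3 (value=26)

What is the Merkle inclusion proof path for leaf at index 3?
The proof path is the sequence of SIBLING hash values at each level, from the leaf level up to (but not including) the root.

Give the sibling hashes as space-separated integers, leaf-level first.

Answer: 97 220 658

Derivation:
L0 (leaves): [71, 13, 97, 26, 53, 60], target index=3
L1: h(71,13)=(71*31+13)%997=220 [pair 0] h(97,26)=(97*31+26)%997=42 [pair 1] h(53,60)=(53*31+60)%997=706 [pair 2] -> [220, 42, 706]
  Sibling for proof at L0: 97
L2: h(220,42)=(220*31+42)%997=880 [pair 0] h(706,706)=(706*31+706)%997=658 [pair 1] -> [880, 658]
  Sibling for proof at L1: 220
L3: h(880,658)=(880*31+658)%997=22 [pair 0] -> [22]
  Sibling for proof at L2: 658
Root: 22
Proof path (sibling hashes from leaf to root): [97, 220, 658]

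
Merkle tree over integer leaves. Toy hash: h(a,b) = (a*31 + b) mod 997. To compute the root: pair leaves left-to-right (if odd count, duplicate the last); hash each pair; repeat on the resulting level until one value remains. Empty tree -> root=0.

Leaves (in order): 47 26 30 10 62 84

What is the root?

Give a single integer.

L0: [47, 26, 30, 10, 62, 84]
L1: h(47,26)=(47*31+26)%997=486 h(30,10)=(30*31+10)%997=940 h(62,84)=(62*31+84)%997=12 -> [486, 940, 12]
L2: h(486,940)=(486*31+940)%997=54 h(12,12)=(12*31+12)%997=384 -> [54, 384]
L3: h(54,384)=(54*31+384)%997=64 -> [64]

Answer: 64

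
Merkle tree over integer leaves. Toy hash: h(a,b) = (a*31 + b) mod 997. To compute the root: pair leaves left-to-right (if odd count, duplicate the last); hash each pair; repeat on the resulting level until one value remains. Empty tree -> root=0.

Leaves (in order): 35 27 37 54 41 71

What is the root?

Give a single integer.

Answer: 263

Derivation:
L0: [35, 27, 37, 54, 41, 71]
L1: h(35,27)=(35*31+27)%997=115 h(37,54)=(37*31+54)%997=204 h(41,71)=(41*31+71)%997=345 -> [115, 204, 345]
L2: h(115,204)=(115*31+204)%997=778 h(345,345)=(345*31+345)%997=73 -> [778, 73]
L3: h(778,73)=(778*31+73)%997=263 -> [263]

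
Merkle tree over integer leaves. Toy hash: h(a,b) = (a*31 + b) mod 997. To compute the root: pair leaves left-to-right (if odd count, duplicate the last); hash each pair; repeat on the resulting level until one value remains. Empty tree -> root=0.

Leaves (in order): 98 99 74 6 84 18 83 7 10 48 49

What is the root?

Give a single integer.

L0: [98, 99, 74, 6, 84, 18, 83, 7, 10, 48, 49]
L1: h(98,99)=(98*31+99)%997=146 h(74,6)=(74*31+6)%997=306 h(84,18)=(84*31+18)%997=628 h(83,7)=(83*31+7)%997=586 h(10,48)=(10*31+48)%997=358 h(49,49)=(49*31+49)%997=571 -> [146, 306, 628, 586, 358, 571]
L2: h(146,306)=(146*31+306)%997=844 h(628,586)=(628*31+586)%997=114 h(358,571)=(358*31+571)%997=702 -> [844, 114, 702]
L3: h(844,114)=(844*31+114)%997=356 h(702,702)=(702*31+702)%997=530 -> [356, 530]
L4: h(356,530)=(356*31+530)%997=599 -> [599]

Answer: 599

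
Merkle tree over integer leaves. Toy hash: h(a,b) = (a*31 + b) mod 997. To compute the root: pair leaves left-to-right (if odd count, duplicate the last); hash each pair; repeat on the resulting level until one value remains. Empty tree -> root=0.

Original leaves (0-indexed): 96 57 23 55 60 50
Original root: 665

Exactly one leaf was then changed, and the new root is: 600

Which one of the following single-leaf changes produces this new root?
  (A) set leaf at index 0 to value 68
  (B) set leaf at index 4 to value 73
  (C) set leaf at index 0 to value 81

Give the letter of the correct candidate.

Original leaves: [96, 57, 23, 55, 60, 50]
Target new root: 600
Try each candidate change and compute the resulting root:
Candidate A: set leaf[0] = 68 -> leaves = [68, 57, 23, 55, 60, 50]
  L0: [68, 57, 23, 55, 60, 50]
  L1: h(68,57)=(68*31+57)%997=171 h(23,55)=(23*31+55)%997=768 h(60,50)=(60*31+50)%997=913 -> [171, 768, 913]
  L2: h(171,768)=(171*31+768)%997=87 h(913,913)=(913*31+913)%997=303 -> [87, 303]
  L3: h(87,303)=(87*31+303)%997=9 -> [9]
  root = 9 != target 600
Candidate B: set leaf[4] = 73 -> leaves = [96, 57, 23, 55, 73, 50]
  L0: [96, 57, 23, 55, 73, 50]
  L1: h(96,57)=(96*31+57)%997=42 h(23,55)=(23*31+55)%997=768 h(73,50)=(73*31+50)%997=319 -> [42, 768, 319]
  L2: h(42,768)=(42*31+768)%997=76 h(319,319)=(319*31+319)%997=238 -> [76, 238]
  L3: h(76,238)=(76*31+238)%997=600 -> [600]
  root = 600 == target 600  ** MATCH **
Candidate C: set leaf[0] = 81 -> leaves = [81, 57, 23, 55, 60, 50]
  L0: [81, 57, 23, 55, 60, 50]
  L1: h(81,57)=(81*31+57)%997=574 h(23,55)=(23*31+55)%997=768 h(60,50)=(60*31+50)%997=913 -> [574, 768, 913]
  L2: h(574,768)=(574*31+768)%997=616 h(913,913)=(913*31+913)%997=303 -> [616, 303]
  L3: h(616,303)=(616*31+303)%997=456 -> [456]
  root = 456 != target 600
Candidate B produces the target root.

Answer: B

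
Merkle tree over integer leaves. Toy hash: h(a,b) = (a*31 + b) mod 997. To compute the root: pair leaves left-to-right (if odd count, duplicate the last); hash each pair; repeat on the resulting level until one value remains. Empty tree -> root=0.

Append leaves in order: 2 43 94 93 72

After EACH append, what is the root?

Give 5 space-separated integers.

After append 2 (leaves=[2]):
  L0: [2]
  root=2
After append 43 (leaves=[2, 43]):
  L0: [2, 43]
  L1: h(2,43)=(2*31+43)%997=105 -> [105]
  root=105
After append 94 (leaves=[2, 43, 94]):
  L0: [2, 43, 94]
  L1: h(2,43)=(2*31+43)%997=105 h(94,94)=(94*31+94)%997=17 -> [105, 17]
  L2: h(105,17)=(105*31+17)%997=281 -> [281]
  root=281
After append 93 (leaves=[2, 43, 94, 93]):
  L0: [2, 43, 94, 93]
  L1: h(2,43)=(2*31+43)%997=105 h(94,93)=(94*31+93)%997=16 -> [105, 16]
  L2: h(105,16)=(105*31+16)%997=280 -> [280]
  root=280
After append 72 (leaves=[2, 43, 94, 93, 72]):
  L0: [2, 43, 94, 93, 72]
  L1: h(2,43)=(2*31+43)%997=105 h(94,93)=(94*31+93)%997=16 h(72,72)=(72*31+72)%997=310 -> [105, 16, 310]
  L2: h(105,16)=(105*31+16)%997=280 h(310,310)=(310*31+310)%997=947 -> [280, 947]
  L3: h(280,947)=(280*31+947)%997=654 -> [654]
  root=654

Answer: 2 105 281 280 654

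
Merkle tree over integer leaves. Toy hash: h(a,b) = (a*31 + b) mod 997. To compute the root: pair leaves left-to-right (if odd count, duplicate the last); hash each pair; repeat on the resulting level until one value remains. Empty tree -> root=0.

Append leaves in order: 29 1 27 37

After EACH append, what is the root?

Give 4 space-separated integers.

Answer: 29 900 848 858

Derivation:
After append 29 (leaves=[29]):
  L0: [29]
  root=29
After append 1 (leaves=[29, 1]):
  L0: [29, 1]
  L1: h(29,1)=(29*31+1)%997=900 -> [900]
  root=900
After append 27 (leaves=[29, 1, 27]):
  L0: [29, 1, 27]
  L1: h(29,1)=(29*31+1)%997=900 h(27,27)=(27*31+27)%997=864 -> [900, 864]
  L2: h(900,864)=(900*31+864)%997=848 -> [848]
  root=848
After append 37 (leaves=[29, 1, 27, 37]):
  L0: [29, 1, 27, 37]
  L1: h(29,1)=(29*31+1)%997=900 h(27,37)=(27*31+37)%997=874 -> [900, 874]
  L2: h(900,874)=(900*31+874)%997=858 -> [858]
  root=858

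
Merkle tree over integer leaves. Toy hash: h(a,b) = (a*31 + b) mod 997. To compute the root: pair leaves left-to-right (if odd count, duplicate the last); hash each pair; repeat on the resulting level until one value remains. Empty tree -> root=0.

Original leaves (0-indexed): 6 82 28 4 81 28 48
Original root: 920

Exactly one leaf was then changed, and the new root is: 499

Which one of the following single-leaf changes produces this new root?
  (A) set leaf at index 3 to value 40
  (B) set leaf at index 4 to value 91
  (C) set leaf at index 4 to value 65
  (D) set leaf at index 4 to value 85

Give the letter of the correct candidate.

Answer: C

Derivation:
Original leaves: [6, 82, 28, 4, 81, 28, 48]
Target new root: 499
Try each candidate change and compute the resulting root:
Candidate A: set leaf[3] = 40 -> leaves = [6, 82, 28, 40, 81, 28, 48]
  L0: [6, 82, 28, 40, 81, 28, 48]
  L1: h(6,82)=(6*31+82)%997=268 h(28,40)=(28*31+40)%997=908 h(81,28)=(81*31+28)%997=545 h(48,48)=(48*31+48)%997=539 -> [268, 908, 545, 539]
  L2: h(268,908)=(268*31+908)%997=243 h(545,539)=(545*31+539)%997=485 -> [243, 485]
  L3: h(243,485)=(243*31+485)%997=42 -> [42]
  root = 42 != target 499
Candidate B: set leaf[4] = 91 -> leaves = [6, 82, 28, 4, 91, 28, 48]
  L0: [6, 82, 28, 4, 91, 28, 48]
  L1: h(6,82)=(6*31+82)%997=268 h(28,4)=(28*31+4)%997=872 h(91,28)=(91*31+28)%997=855 h(48,48)=(48*31+48)%997=539 -> [268, 872, 855, 539]
  L2: h(268,872)=(268*31+872)%997=207 h(855,539)=(855*31+539)%997=125 -> [207, 125]
  L3: h(207,125)=(207*31+125)%997=560 -> [560]
  root = 560 != target 499
Candidate C: set leaf[4] = 65 -> leaves = [6, 82, 28, 4, 65, 28, 48]
  L0: [6, 82, 28, 4, 65, 28, 48]
  L1: h(6,82)=(6*31+82)%997=268 h(28,4)=(28*31+4)%997=872 h(65,28)=(65*31+28)%997=49 h(48,48)=(48*31+48)%997=539 -> [268, 872, 49, 539]
  L2: h(268,872)=(268*31+872)%997=207 h(49,539)=(49*31+539)%997=64 -> [207, 64]
  L3: h(207,64)=(207*31+64)%997=499 -> [499]
  root = 499 == target 499  ** MATCH **
Candidate D: set leaf[4] = 85 -> leaves = [6, 82, 28, 4, 85, 28, 48]
  L0: [6, 82, 28, 4, 85, 28, 48]
  L1: h(6,82)=(6*31+82)%997=268 h(28,4)=(28*31+4)%997=872 h(85,28)=(85*31+28)%997=669 h(48,48)=(48*31+48)%997=539 -> [268, 872, 669, 539]
  L2: h(268,872)=(268*31+872)%997=207 h(669,539)=(669*31+539)%997=341 -> [207, 341]
  L3: h(207,341)=(207*31+341)%997=776 -> [776]
  root = 776 != target 499
Candidate C produces the target root.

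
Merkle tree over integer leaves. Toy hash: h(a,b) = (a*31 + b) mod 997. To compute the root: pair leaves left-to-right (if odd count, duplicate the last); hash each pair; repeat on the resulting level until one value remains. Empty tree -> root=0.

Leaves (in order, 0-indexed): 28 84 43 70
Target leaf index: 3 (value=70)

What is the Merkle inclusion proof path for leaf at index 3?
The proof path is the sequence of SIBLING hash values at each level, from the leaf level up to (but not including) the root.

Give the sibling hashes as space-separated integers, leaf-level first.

L0 (leaves): [28, 84, 43, 70], target index=3
L1: h(28,84)=(28*31+84)%997=952 [pair 0] h(43,70)=(43*31+70)%997=406 [pair 1] -> [952, 406]
  Sibling for proof at L0: 43
L2: h(952,406)=(952*31+406)%997=8 [pair 0] -> [8]
  Sibling for proof at L1: 952
Root: 8
Proof path (sibling hashes from leaf to root): [43, 952]

Answer: 43 952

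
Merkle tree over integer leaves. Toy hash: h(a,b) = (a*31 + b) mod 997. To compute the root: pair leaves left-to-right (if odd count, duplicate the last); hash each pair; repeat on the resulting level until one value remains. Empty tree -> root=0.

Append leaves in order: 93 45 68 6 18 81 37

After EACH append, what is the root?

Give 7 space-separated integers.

Answer: 93 934 223 161 492 514 62

Derivation:
After append 93 (leaves=[93]):
  L0: [93]
  root=93
After append 45 (leaves=[93, 45]):
  L0: [93, 45]
  L1: h(93,45)=(93*31+45)%997=934 -> [934]
  root=934
After append 68 (leaves=[93, 45, 68]):
  L0: [93, 45, 68]
  L1: h(93,45)=(93*31+45)%997=934 h(68,68)=(68*31+68)%997=182 -> [934, 182]
  L2: h(934,182)=(934*31+182)%997=223 -> [223]
  root=223
After append 6 (leaves=[93, 45, 68, 6]):
  L0: [93, 45, 68, 6]
  L1: h(93,45)=(93*31+45)%997=934 h(68,6)=(68*31+6)%997=120 -> [934, 120]
  L2: h(934,120)=(934*31+120)%997=161 -> [161]
  root=161
After append 18 (leaves=[93, 45, 68, 6, 18]):
  L0: [93, 45, 68, 6, 18]
  L1: h(93,45)=(93*31+45)%997=934 h(68,6)=(68*31+6)%997=120 h(18,18)=(18*31+18)%997=576 -> [934, 120, 576]
  L2: h(934,120)=(934*31+120)%997=161 h(576,576)=(576*31+576)%997=486 -> [161, 486]
  L3: h(161,486)=(161*31+486)%997=492 -> [492]
  root=492
After append 81 (leaves=[93, 45, 68, 6, 18, 81]):
  L0: [93, 45, 68, 6, 18, 81]
  L1: h(93,45)=(93*31+45)%997=934 h(68,6)=(68*31+6)%997=120 h(18,81)=(18*31+81)%997=639 -> [934, 120, 639]
  L2: h(934,120)=(934*31+120)%997=161 h(639,639)=(639*31+639)%997=508 -> [161, 508]
  L3: h(161,508)=(161*31+508)%997=514 -> [514]
  root=514
After append 37 (leaves=[93, 45, 68, 6, 18, 81, 37]):
  L0: [93, 45, 68, 6, 18, 81, 37]
  L1: h(93,45)=(93*31+45)%997=934 h(68,6)=(68*31+6)%997=120 h(18,81)=(18*31+81)%997=639 h(37,37)=(37*31+37)%997=187 -> [934, 120, 639, 187]
  L2: h(934,120)=(934*31+120)%997=161 h(639,187)=(639*31+187)%997=56 -> [161, 56]
  L3: h(161,56)=(161*31+56)%997=62 -> [62]
  root=62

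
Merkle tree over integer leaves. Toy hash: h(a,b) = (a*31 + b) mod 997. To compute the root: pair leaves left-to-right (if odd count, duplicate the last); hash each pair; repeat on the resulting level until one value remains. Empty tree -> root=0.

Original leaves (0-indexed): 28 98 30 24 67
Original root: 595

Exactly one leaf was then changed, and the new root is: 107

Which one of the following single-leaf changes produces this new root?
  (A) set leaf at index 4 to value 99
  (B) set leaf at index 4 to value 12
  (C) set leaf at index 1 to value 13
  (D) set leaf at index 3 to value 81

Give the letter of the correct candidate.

Original leaves: [28, 98, 30, 24, 67]
Target new root: 107
Try each candidate change and compute the resulting root:
Candidate A: set leaf[4] = 99 -> leaves = [28, 98, 30, 24, 99]
  L0: [28, 98, 30, 24, 99]
  L1: h(28,98)=(28*31+98)%997=966 h(30,24)=(30*31+24)%997=954 h(99,99)=(99*31+99)%997=177 -> [966, 954, 177]
  L2: h(966,954)=(966*31+954)%997=990 h(177,177)=(177*31+177)%997=679 -> [990, 679]
  L3: h(990,679)=(990*31+679)%997=462 -> [462]
  root = 462 != target 107
Candidate B: set leaf[4] = 12 -> leaves = [28, 98, 30, 24, 12]
  L0: [28, 98, 30, 24, 12]
  L1: h(28,98)=(28*31+98)%997=966 h(30,24)=(30*31+24)%997=954 h(12,12)=(12*31+12)%997=384 -> [966, 954, 384]
  L2: h(966,954)=(966*31+954)%997=990 h(384,384)=(384*31+384)%997=324 -> [990, 324]
  L3: h(990,324)=(990*31+324)%997=107 -> [107]
  root = 107 == target 107  ** MATCH **
Candidate C: set leaf[1] = 13 -> leaves = [28, 13, 30, 24, 67]
  L0: [28, 13, 30, 24, 67]
  L1: h(28,13)=(28*31+13)%997=881 h(30,24)=(30*31+24)%997=954 h(67,67)=(67*31+67)%997=150 -> [881, 954, 150]
  L2: h(881,954)=(881*31+954)%997=349 h(150,150)=(150*31+150)%997=812 -> [349, 812]
  L3: h(349,812)=(349*31+812)%997=664 -> [664]
  root = 664 != target 107
Candidate D: set leaf[3] = 81 -> leaves = [28, 98, 30, 81, 67]
  L0: [28, 98, 30, 81, 67]
  L1: h(28,98)=(28*31+98)%997=966 h(30,81)=(30*31+81)%997=14 h(67,67)=(67*31+67)%997=150 -> [966, 14, 150]
  L2: h(966,14)=(966*31+14)%997=50 h(150,150)=(150*31+150)%997=812 -> [50, 812]
  L3: h(50,812)=(50*31+812)%997=368 -> [368]
  root = 368 != target 107
Candidate B produces the target root.

Answer: B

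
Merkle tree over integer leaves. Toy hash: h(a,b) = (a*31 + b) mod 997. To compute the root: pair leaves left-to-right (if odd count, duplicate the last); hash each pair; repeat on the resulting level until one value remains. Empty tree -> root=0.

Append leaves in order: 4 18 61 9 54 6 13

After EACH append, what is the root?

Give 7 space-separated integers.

After append 4 (leaves=[4]):
  L0: [4]
  root=4
After append 18 (leaves=[4, 18]):
  L0: [4, 18]
  L1: h(4,18)=(4*31+18)%997=142 -> [142]
  root=142
After append 61 (leaves=[4, 18, 61]):
  L0: [4, 18, 61]
  L1: h(4,18)=(4*31+18)%997=142 h(61,61)=(61*31+61)%997=955 -> [142, 955]
  L2: h(142,955)=(142*31+955)%997=372 -> [372]
  root=372
After append 9 (leaves=[4, 18, 61, 9]):
  L0: [4, 18, 61, 9]
  L1: h(4,18)=(4*31+18)%997=142 h(61,9)=(61*31+9)%997=903 -> [142, 903]
  L2: h(142,903)=(142*31+903)%997=320 -> [320]
  root=320
After append 54 (leaves=[4, 18, 61, 9, 54]):
  L0: [4, 18, 61, 9, 54]
  L1: h(4,18)=(4*31+18)%997=142 h(61,9)=(61*31+9)%997=903 h(54,54)=(54*31+54)%997=731 -> [142, 903, 731]
  L2: h(142,903)=(142*31+903)%997=320 h(731,731)=(731*31+731)%997=461 -> [320, 461]
  L3: h(320,461)=(320*31+461)%997=411 -> [411]
  root=411
After append 6 (leaves=[4, 18, 61, 9, 54, 6]):
  L0: [4, 18, 61, 9, 54, 6]
  L1: h(4,18)=(4*31+18)%997=142 h(61,9)=(61*31+9)%997=903 h(54,6)=(54*31+6)%997=683 -> [142, 903, 683]
  L2: h(142,903)=(142*31+903)%997=320 h(683,683)=(683*31+683)%997=919 -> [320, 919]
  L3: h(320,919)=(320*31+919)%997=869 -> [869]
  root=869
After append 13 (leaves=[4, 18, 61, 9, 54, 6, 13]):
  L0: [4, 18, 61, 9, 54, 6, 13]
  L1: h(4,18)=(4*31+18)%997=142 h(61,9)=(61*31+9)%997=903 h(54,6)=(54*31+6)%997=683 h(13,13)=(13*31+13)%997=416 -> [142, 903, 683, 416]
  L2: h(142,903)=(142*31+903)%997=320 h(683,416)=(683*31+416)%997=652 -> [320, 652]
  L3: h(320,652)=(320*31+652)%997=602 -> [602]
  root=602

Answer: 4 142 372 320 411 869 602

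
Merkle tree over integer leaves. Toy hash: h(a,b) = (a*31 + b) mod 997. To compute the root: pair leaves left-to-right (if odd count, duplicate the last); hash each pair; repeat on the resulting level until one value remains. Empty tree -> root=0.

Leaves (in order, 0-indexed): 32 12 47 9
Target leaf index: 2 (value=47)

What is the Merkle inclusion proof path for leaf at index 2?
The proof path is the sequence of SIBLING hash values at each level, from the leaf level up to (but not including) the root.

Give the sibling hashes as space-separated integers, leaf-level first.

Answer: 9 7

Derivation:
L0 (leaves): [32, 12, 47, 9], target index=2
L1: h(32,12)=(32*31+12)%997=7 [pair 0] h(47,9)=(47*31+9)%997=469 [pair 1] -> [7, 469]
  Sibling for proof at L0: 9
L2: h(7,469)=(7*31+469)%997=686 [pair 0] -> [686]
  Sibling for proof at L1: 7
Root: 686
Proof path (sibling hashes from leaf to root): [9, 7]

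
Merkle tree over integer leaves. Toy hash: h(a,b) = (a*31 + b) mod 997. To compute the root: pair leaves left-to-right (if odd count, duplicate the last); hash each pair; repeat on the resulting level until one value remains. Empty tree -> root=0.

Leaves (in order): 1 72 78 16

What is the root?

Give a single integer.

L0: [1, 72, 78, 16]
L1: h(1,72)=(1*31+72)%997=103 h(78,16)=(78*31+16)%997=440 -> [103, 440]
L2: h(103,440)=(103*31+440)%997=642 -> [642]

Answer: 642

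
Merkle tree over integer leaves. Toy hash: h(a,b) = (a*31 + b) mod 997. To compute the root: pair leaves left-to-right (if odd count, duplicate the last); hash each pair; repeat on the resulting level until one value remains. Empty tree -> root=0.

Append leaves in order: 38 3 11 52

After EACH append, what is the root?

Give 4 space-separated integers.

Answer: 38 184 74 115

Derivation:
After append 38 (leaves=[38]):
  L0: [38]
  root=38
After append 3 (leaves=[38, 3]):
  L0: [38, 3]
  L1: h(38,3)=(38*31+3)%997=184 -> [184]
  root=184
After append 11 (leaves=[38, 3, 11]):
  L0: [38, 3, 11]
  L1: h(38,3)=(38*31+3)%997=184 h(11,11)=(11*31+11)%997=352 -> [184, 352]
  L2: h(184,352)=(184*31+352)%997=74 -> [74]
  root=74
After append 52 (leaves=[38, 3, 11, 52]):
  L0: [38, 3, 11, 52]
  L1: h(38,3)=(38*31+3)%997=184 h(11,52)=(11*31+52)%997=393 -> [184, 393]
  L2: h(184,393)=(184*31+393)%997=115 -> [115]
  root=115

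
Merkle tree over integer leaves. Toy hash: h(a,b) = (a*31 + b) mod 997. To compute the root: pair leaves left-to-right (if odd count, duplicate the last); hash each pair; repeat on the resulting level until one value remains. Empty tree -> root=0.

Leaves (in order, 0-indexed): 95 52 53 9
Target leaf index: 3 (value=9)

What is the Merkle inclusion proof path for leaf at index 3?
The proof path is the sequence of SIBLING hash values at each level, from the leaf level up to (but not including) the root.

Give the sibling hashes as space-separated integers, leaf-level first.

Answer: 53 6

Derivation:
L0 (leaves): [95, 52, 53, 9], target index=3
L1: h(95,52)=(95*31+52)%997=6 [pair 0] h(53,9)=(53*31+9)%997=655 [pair 1] -> [6, 655]
  Sibling for proof at L0: 53
L2: h(6,655)=(6*31+655)%997=841 [pair 0] -> [841]
  Sibling for proof at L1: 6
Root: 841
Proof path (sibling hashes from leaf to root): [53, 6]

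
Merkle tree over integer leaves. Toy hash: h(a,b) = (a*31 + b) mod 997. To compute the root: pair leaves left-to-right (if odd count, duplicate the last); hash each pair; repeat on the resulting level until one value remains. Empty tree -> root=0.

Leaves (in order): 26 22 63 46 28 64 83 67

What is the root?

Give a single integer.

Answer: 882

Derivation:
L0: [26, 22, 63, 46, 28, 64, 83, 67]
L1: h(26,22)=(26*31+22)%997=828 h(63,46)=(63*31+46)%997=5 h(28,64)=(28*31+64)%997=932 h(83,67)=(83*31+67)%997=646 -> [828, 5, 932, 646]
L2: h(828,5)=(828*31+5)%997=748 h(932,646)=(932*31+646)%997=625 -> [748, 625]
L3: h(748,625)=(748*31+625)%997=882 -> [882]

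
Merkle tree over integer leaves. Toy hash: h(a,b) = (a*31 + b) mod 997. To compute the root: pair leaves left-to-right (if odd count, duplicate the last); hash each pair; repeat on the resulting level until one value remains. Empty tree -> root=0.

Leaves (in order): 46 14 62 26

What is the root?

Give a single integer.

L0: [46, 14, 62, 26]
L1: h(46,14)=(46*31+14)%997=443 h(62,26)=(62*31+26)%997=951 -> [443, 951]
L2: h(443,951)=(443*31+951)%997=726 -> [726]

Answer: 726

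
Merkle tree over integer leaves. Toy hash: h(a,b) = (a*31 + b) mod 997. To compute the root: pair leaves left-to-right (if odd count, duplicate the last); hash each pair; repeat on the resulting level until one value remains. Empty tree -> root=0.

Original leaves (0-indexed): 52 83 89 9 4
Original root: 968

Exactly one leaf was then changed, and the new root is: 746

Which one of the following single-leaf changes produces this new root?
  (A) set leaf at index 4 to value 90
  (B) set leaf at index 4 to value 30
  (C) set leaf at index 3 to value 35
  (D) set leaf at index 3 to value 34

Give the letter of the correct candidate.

Answer: D

Derivation:
Original leaves: [52, 83, 89, 9, 4]
Target new root: 746
Try each candidate change and compute the resulting root:
Candidate A: set leaf[4] = 90 -> leaves = [52, 83, 89, 9, 90]
  L0: [52, 83, 89, 9, 90]
  L1: h(52,83)=(52*31+83)%997=698 h(89,9)=(89*31+9)%997=774 h(90,90)=(90*31+90)%997=886 -> [698, 774, 886]
  L2: h(698,774)=(698*31+774)%997=478 h(886,886)=(886*31+886)%997=436 -> [478, 436]
  L3: h(478,436)=(478*31+436)%997=299 -> [299]
  root = 299 != target 746
Candidate B: set leaf[4] = 30 -> leaves = [52, 83, 89, 9, 30]
  L0: [52, 83, 89, 9, 30]
  L1: h(52,83)=(52*31+83)%997=698 h(89,9)=(89*31+9)%997=774 h(30,30)=(30*31+30)%997=960 -> [698, 774, 960]
  L2: h(698,774)=(698*31+774)%997=478 h(960,960)=(960*31+960)%997=810 -> [478, 810]
  L3: h(478,810)=(478*31+810)%997=673 -> [673]
  root = 673 != target 746
Candidate C: set leaf[3] = 35 -> leaves = [52, 83, 89, 35, 4]
  L0: [52, 83, 89, 35, 4]
  L1: h(52,83)=(52*31+83)%997=698 h(89,35)=(89*31+35)%997=800 h(4,4)=(4*31+4)%997=128 -> [698, 800, 128]
  L2: h(698,800)=(698*31+800)%997=504 h(128,128)=(128*31+128)%997=108 -> [504, 108]
  L3: h(504,108)=(504*31+108)%997=777 -> [777]
  root = 777 != target 746
Candidate D: set leaf[3] = 34 -> leaves = [52, 83, 89, 34, 4]
  L0: [52, 83, 89, 34, 4]
  L1: h(52,83)=(52*31+83)%997=698 h(89,34)=(89*31+34)%997=799 h(4,4)=(4*31+4)%997=128 -> [698, 799, 128]
  L2: h(698,799)=(698*31+799)%997=503 h(128,128)=(128*31+128)%997=108 -> [503, 108]
  L3: h(503,108)=(503*31+108)%997=746 -> [746]
  root = 746 == target 746  ** MATCH **
Candidate D produces the target root.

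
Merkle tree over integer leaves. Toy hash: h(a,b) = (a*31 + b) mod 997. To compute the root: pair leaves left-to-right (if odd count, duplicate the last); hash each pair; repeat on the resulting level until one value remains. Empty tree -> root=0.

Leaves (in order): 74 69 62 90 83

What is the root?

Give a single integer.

Answer: 482

Derivation:
L0: [74, 69, 62, 90, 83]
L1: h(74,69)=(74*31+69)%997=369 h(62,90)=(62*31+90)%997=18 h(83,83)=(83*31+83)%997=662 -> [369, 18, 662]
L2: h(369,18)=(369*31+18)%997=490 h(662,662)=(662*31+662)%997=247 -> [490, 247]
L3: h(490,247)=(490*31+247)%997=482 -> [482]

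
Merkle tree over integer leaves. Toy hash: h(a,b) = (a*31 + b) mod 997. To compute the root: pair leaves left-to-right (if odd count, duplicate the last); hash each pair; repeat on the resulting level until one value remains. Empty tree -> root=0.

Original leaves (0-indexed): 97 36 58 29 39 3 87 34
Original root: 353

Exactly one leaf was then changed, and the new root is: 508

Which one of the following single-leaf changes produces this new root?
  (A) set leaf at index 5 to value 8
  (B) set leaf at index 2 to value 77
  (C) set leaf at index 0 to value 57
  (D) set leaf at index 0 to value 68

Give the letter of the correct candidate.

Original leaves: [97, 36, 58, 29, 39, 3, 87, 34]
Target new root: 508
Try each candidate change and compute the resulting root:
Candidate A: set leaf[5] = 8 -> leaves = [97, 36, 58, 29, 39, 8, 87, 34]
  L0: [97, 36, 58, 29, 39, 8, 87, 34]
  L1: h(97,36)=(97*31+36)%997=52 h(58,29)=(58*31+29)%997=830 h(39,8)=(39*31+8)%997=220 h(87,34)=(87*31+34)%997=737 -> [52, 830, 220, 737]
  L2: h(52,830)=(52*31+830)%997=448 h(220,737)=(220*31+737)%997=578 -> [448, 578]
  L3: h(448,578)=(448*31+578)%997=508 -> [508]
  root = 508 == target 508  ** MATCH **
Candidate B: set leaf[2] = 77 -> leaves = [97, 36, 77, 29, 39, 3, 87, 34]
  L0: [97, 36, 77, 29, 39, 3, 87, 34]
  L1: h(97,36)=(97*31+36)%997=52 h(77,29)=(77*31+29)%997=422 h(39,3)=(39*31+3)%997=215 h(87,34)=(87*31+34)%997=737 -> [52, 422, 215, 737]
  L2: h(52,422)=(52*31+422)%997=40 h(215,737)=(215*31+737)%997=423 -> [40, 423]
  L3: h(40,423)=(40*31+423)%997=666 -> [666]
  root = 666 != target 508
Candidate C: set leaf[0] = 57 -> leaves = [57, 36, 58, 29, 39, 3, 87, 34]
  L0: [57, 36, 58, 29, 39, 3, 87, 34]
  L1: h(57,36)=(57*31+36)%997=806 h(58,29)=(58*31+29)%997=830 h(39,3)=(39*31+3)%997=215 h(87,34)=(87*31+34)%997=737 -> [806, 830, 215, 737]
  L2: h(806,830)=(806*31+830)%997=891 h(215,737)=(215*31+737)%997=423 -> [891, 423]
  L3: h(891,423)=(891*31+423)%997=128 -> [128]
  root = 128 != target 508
Candidate D: set leaf[0] = 68 -> leaves = [68, 36, 58, 29, 39, 3, 87, 34]
  L0: [68, 36, 58, 29, 39, 3, 87, 34]
  L1: h(68,36)=(68*31+36)%997=150 h(58,29)=(58*31+29)%997=830 h(39,3)=(39*31+3)%997=215 h(87,34)=(87*31+34)%997=737 -> [150, 830, 215, 737]
  L2: h(150,830)=(150*31+830)%997=495 h(215,737)=(215*31+737)%997=423 -> [495, 423]
  L3: h(495,423)=(495*31+423)%997=813 -> [813]
  root = 813 != target 508
Candidate A produces the target root.

Answer: A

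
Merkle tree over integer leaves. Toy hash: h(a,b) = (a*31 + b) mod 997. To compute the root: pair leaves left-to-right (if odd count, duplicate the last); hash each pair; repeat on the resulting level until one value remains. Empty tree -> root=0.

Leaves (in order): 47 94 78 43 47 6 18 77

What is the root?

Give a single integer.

L0: [47, 94, 78, 43, 47, 6, 18, 77]
L1: h(47,94)=(47*31+94)%997=554 h(78,43)=(78*31+43)%997=467 h(47,6)=(47*31+6)%997=466 h(18,77)=(18*31+77)%997=635 -> [554, 467, 466, 635]
L2: h(554,467)=(554*31+467)%997=692 h(466,635)=(466*31+635)%997=126 -> [692, 126]
L3: h(692,126)=(692*31+126)%997=641 -> [641]

Answer: 641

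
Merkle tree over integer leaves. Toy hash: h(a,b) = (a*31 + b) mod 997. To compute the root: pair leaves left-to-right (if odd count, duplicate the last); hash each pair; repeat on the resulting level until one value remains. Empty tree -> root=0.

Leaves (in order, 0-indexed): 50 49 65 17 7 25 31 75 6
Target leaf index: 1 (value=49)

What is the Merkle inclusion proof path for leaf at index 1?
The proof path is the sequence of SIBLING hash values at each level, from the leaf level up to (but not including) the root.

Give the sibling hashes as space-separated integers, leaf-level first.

L0 (leaves): [50, 49, 65, 17, 7, 25, 31, 75, 6], target index=1
L1: h(50,49)=(50*31+49)%997=602 [pair 0] h(65,17)=(65*31+17)%997=38 [pair 1] h(7,25)=(7*31+25)%997=242 [pair 2] h(31,75)=(31*31+75)%997=39 [pair 3] h(6,6)=(6*31+6)%997=192 [pair 4] -> [602, 38, 242, 39, 192]
  Sibling for proof at L0: 50
L2: h(602,38)=(602*31+38)%997=754 [pair 0] h(242,39)=(242*31+39)%997=562 [pair 1] h(192,192)=(192*31+192)%997=162 [pair 2] -> [754, 562, 162]
  Sibling for proof at L1: 38
L3: h(754,562)=(754*31+562)%997=8 [pair 0] h(162,162)=(162*31+162)%997=199 [pair 1] -> [8, 199]
  Sibling for proof at L2: 562
L4: h(8,199)=(8*31+199)%997=447 [pair 0] -> [447]
  Sibling for proof at L3: 199
Root: 447
Proof path (sibling hashes from leaf to root): [50, 38, 562, 199]

Answer: 50 38 562 199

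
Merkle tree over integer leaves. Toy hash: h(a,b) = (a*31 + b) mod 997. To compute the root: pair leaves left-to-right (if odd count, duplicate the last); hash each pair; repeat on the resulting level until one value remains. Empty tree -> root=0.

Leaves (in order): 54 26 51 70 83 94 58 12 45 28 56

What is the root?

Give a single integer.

L0: [54, 26, 51, 70, 83, 94, 58, 12, 45, 28, 56]
L1: h(54,26)=(54*31+26)%997=703 h(51,70)=(51*31+70)%997=654 h(83,94)=(83*31+94)%997=673 h(58,12)=(58*31+12)%997=813 h(45,28)=(45*31+28)%997=426 h(56,56)=(56*31+56)%997=795 -> [703, 654, 673, 813, 426, 795]
L2: h(703,654)=(703*31+654)%997=513 h(673,813)=(673*31+813)%997=739 h(426,795)=(426*31+795)%997=43 -> [513, 739, 43]
L3: h(513,739)=(513*31+739)%997=690 h(43,43)=(43*31+43)%997=379 -> [690, 379]
L4: h(690,379)=(690*31+379)%997=832 -> [832]

Answer: 832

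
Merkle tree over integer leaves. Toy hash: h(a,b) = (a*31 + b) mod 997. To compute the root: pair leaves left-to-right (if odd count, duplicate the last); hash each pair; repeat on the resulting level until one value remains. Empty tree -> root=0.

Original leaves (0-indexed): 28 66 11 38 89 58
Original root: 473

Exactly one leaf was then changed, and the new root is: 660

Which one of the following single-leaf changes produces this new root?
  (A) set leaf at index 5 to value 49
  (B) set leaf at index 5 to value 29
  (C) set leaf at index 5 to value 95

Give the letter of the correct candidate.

Original leaves: [28, 66, 11, 38, 89, 58]
Target new root: 660
Try each candidate change and compute the resulting root:
Candidate A: set leaf[5] = 49 -> leaves = [28, 66, 11, 38, 89, 49]
  L0: [28, 66, 11, 38, 89, 49]
  L1: h(28,66)=(28*31+66)%997=934 h(11,38)=(11*31+38)%997=379 h(89,49)=(89*31+49)%997=814 -> [934, 379, 814]
  L2: h(934,379)=(934*31+379)%997=420 h(814,814)=(814*31+814)%997=126 -> [420, 126]
  L3: h(420,126)=(420*31+126)%997=185 -> [185]
  root = 185 != target 660
Candidate B: set leaf[5] = 29 -> leaves = [28, 66, 11, 38, 89, 29]
  L0: [28, 66, 11, 38, 89, 29]
  L1: h(28,66)=(28*31+66)%997=934 h(11,38)=(11*31+38)%997=379 h(89,29)=(89*31+29)%997=794 -> [934, 379, 794]
  L2: h(934,379)=(934*31+379)%997=420 h(794,794)=(794*31+794)%997=483 -> [420, 483]
  L3: h(420,483)=(420*31+483)%997=542 -> [542]
  root = 542 != target 660
Candidate C: set leaf[5] = 95 -> leaves = [28, 66, 11, 38, 89, 95]
  L0: [28, 66, 11, 38, 89, 95]
  L1: h(28,66)=(28*31+66)%997=934 h(11,38)=(11*31+38)%997=379 h(89,95)=(89*31+95)%997=860 -> [934, 379, 860]
  L2: h(934,379)=(934*31+379)%997=420 h(860,860)=(860*31+860)%997=601 -> [420, 601]
  L3: h(420,601)=(420*31+601)%997=660 -> [660]
  root = 660 == target 660  ** MATCH **
Candidate C produces the target root.

Answer: C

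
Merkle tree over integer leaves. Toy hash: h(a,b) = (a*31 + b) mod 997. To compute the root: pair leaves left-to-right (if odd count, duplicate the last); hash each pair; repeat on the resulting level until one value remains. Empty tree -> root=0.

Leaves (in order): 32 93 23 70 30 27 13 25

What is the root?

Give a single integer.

Answer: 353

Derivation:
L0: [32, 93, 23, 70, 30, 27, 13, 25]
L1: h(32,93)=(32*31+93)%997=88 h(23,70)=(23*31+70)%997=783 h(30,27)=(30*31+27)%997=957 h(13,25)=(13*31+25)%997=428 -> [88, 783, 957, 428]
L2: h(88,783)=(88*31+783)%997=520 h(957,428)=(957*31+428)%997=185 -> [520, 185]
L3: h(520,185)=(520*31+185)%997=353 -> [353]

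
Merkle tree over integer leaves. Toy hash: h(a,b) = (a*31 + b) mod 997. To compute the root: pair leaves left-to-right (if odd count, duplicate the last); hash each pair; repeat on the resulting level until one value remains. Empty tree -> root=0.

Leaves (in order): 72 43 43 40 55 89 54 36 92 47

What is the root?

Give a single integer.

L0: [72, 43, 43, 40, 55, 89, 54, 36, 92, 47]
L1: h(72,43)=(72*31+43)%997=281 h(43,40)=(43*31+40)%997=376 h(55,89)=(55*31+89)%997=797 h(54,36)=(54*31+36)%997=713 h(92,47)=(92*31+47)%997=905 -> [281, 376, 797, 713, 905]
L2: h(281,376)=(281*31+376)%997=114 h(797,713)=(797*31+713)%997=495 h(905,905)=(905*31+905)%997=47 -> [114, 495, 47]
L3: h(114,495)=(114*31+495)%997=41 h(47,47)=(47*31+47)%997=507 -> [41, 507]
L4: h(41,507)=(41*31+507)%997=781 -> [781]

Answer: 781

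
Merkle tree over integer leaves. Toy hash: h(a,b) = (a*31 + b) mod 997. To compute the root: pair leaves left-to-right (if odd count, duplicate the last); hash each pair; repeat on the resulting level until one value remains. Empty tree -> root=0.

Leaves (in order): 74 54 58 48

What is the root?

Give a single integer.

L0: [74, 54, 58, 48]
L1: h(74,54)=(74*31+54)%997=354 h(58,48)=(58*31+48)%997=849 -> [354, 849]
L2: h(354,849)=(354*31+849)%997=856 -> [856]

Answer: 856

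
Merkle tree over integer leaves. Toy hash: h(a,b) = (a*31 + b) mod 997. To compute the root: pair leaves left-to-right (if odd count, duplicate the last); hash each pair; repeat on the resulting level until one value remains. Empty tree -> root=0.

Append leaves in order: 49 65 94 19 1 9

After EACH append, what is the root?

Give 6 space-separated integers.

After append 49 (leaves=[49]):
  L0: [49]
  root=49
After append 65 (leaves=[49, 65]):
  L0: [49, 65]
  L1: h(49,65)=(49*31+65)%997=587 -> [587]
  root=587
After append 94 (leaves=[49, 65, 94]):
  L0: [49, 65, 94]
  L1: h(49,65)=(49*31+65)%997=587 h(94,94)=(94*31+94)%997=17 -> [587, 17]
  L2: h(587,17)=(587*31+17)%997=268 -> [268]
  root=268
After append 19 (leaves=[49, 65, 94, 19]):
  L0: [49, 65, 94, 19]
  L1: h(49,65)=(49*31+65)%997=587 h(94,19)=(94*31+19)%997=939 -> [587, 939]
  L2: h(587,939)=(587*31+939)%997=193 -> [193]
  root=193
After append 1 (leaves=[49, 65, 94, 19, 1]):
  L0: [49, 65, 94, 19, 1]
  L1: h(49,65)=(49*31+65)%997=587 h(94,19)=(94*31+19)%997=939 h(1,1)=(1*31+1)%997=32 -> [587, 939, 32]
  L2: h(587,939)=(587*31+939)%997=193 h(32,32)=(32*31+32)%997=27 -> [193, 27]
  L3: h(193,27)=(193*31+27)%997=28 -> [28]
  root=28
After append 9 (leaves=[49, 65, 94, 19, 1, 9]):
  L0: [49, 65, 94, 19, 1, 9]
  L1: h(49,65)=(49*31+65)%997=587 h(94,19)=(94*31+19)%997=939 h(1,9)=(1*31+9)%997=40 -> [587, 939, 40]
  L2: h(587,939)=(587*31+939)%997=193 h(40,40)=(40*31+40)%997=283 -> [193, 283]
  L3: h(193,283)=(193*31+283)%997=284 -> [284]
  root=284

Answer: 49 587 268 193 28 284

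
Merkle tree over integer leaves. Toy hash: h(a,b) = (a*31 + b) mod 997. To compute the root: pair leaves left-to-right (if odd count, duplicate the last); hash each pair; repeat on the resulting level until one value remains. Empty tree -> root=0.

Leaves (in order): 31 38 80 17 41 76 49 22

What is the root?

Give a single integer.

Answer: 993

Derivation:
L0: [31, 38, 80, 17, 41, 76, 49, 22]
L1: h(31,38)=(31*31+38)%997=2 h(80,17)=(80*31+17)%997=503 h(41,76)=(41*31+76)%997=350 h(49,22)=(49*31+22)%997=544 -> [2, 503, 350, 544]
L2: h(2,503)=(2*31+503)%997=565 h(350,544)=(350*31+544)%997=427 -> [565, 427]
L3: h(565,427)=(565*31+427)%997=993 -> [993]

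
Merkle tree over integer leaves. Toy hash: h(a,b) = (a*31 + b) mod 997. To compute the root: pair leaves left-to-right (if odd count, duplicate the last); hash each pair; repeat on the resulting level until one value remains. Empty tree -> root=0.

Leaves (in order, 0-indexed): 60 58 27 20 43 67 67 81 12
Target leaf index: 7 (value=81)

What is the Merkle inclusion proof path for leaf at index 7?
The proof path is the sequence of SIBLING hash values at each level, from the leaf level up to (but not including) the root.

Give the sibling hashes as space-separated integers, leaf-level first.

Answer: 67 403 495 398

Derivation:
L0 (leaves): [60, 58, 27, 20, 43, 67, 67, 81, 12], target index=7
L1: h(60,58)=(60*31+58)%997=921 [pair 0] h(27,20)=(27*31+20)%997=857 [pair 1] h(43,67)=(43*31+67)%997=403 [pair 2] h(67,81)=(67*31+81)%997=164 [pair 3] h(12,12)=(12*31+12)%997=384 [pair 4] -> [921, 857, 403, 164, 384]
  Sibling for proof at L0: 67
L2: h(921,857)=(921*31+857)%997=495 [pair 0] h(403,164)=(403*31+164)%997=693 [pair 1] h(384,384)=(384*31+384)%997=324 [pair 2] -> [495, 693, 324]
  Sibling for proof at L1: 403
L3: h(495,693)=(495*31+693)%997=86 [pair 0] h(324,324)=(324*31+324)%997=398 [pair 1] -> [86, 398]
  Sibling for proof at L2: 495
L4: h(86,398)=(86*31+398)%997=73 [pair 0] -> [73]
  Sibling for proof at L3: 398
Root: 73
Proof path (sibling hashes from leaf to root): [67, 403, 495, 398]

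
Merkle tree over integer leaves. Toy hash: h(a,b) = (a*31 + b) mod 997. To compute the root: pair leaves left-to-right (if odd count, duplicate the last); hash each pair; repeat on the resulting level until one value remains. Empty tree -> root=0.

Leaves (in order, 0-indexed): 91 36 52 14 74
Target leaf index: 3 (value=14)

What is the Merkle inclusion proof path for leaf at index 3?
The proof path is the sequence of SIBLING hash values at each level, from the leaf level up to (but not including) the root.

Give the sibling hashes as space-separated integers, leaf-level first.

Answer: 52 863 4

Derivation:
L0 (leaves): [91, 36, 52, 14, 74], target index=3
L1: h(91,36)=(91*31+36)%997=863 [pair 0] h(52,14)=(52*31+14)%997=629 [pair 1] h(74,74)=(74*31+74)%997=374 [pair 2] -> [863, 629, 374]
  Sibling for proof at L0: 52
L2: h(863,629)=(863*31+629)%997=463 [pair 0] h(374,374)=(374*31+374)%997=4 [pair 1] -> [463, 4]
  Sibling for proof at L1: 863
L3: h(463,4)=(463*31+4)%997=399 [pair 0] -> [399]
  Sibling for proof at L2: 4
Root: 399
Proof path (sibling hashes from leaf to root): [52, 863, 4]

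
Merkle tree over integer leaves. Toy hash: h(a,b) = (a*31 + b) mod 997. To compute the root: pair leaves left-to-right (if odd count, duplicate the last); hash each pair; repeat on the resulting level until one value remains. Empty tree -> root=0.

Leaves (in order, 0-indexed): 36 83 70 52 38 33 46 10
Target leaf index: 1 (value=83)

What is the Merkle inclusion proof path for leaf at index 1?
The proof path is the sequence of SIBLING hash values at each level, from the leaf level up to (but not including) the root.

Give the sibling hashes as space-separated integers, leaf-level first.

Answer: 36 228 94

Derivation:
L0 (leaves): [36, 83, 70, 52, 38, 33, 46, 10], target index=1
L1: h(36,83)=(36*31+83)%997=202 [pair 0] h(70,52)=(70*31+52)%997=228 [pair 1] h(38,33)=(38*31+33)%997=214 [pair 2] h(46,10)=(46*31+10)%997=439 [pair 3] -> [202, 228, 214, 439]
  Sibling for proof at L0: 36
L2: h(202,228)=(202*31+228)%997=508 [pair 0] h(214,439)=(214*31+439)%997=94 [pair 1] -> [508, 94]
  Sibling for proof at L1: 228
L3: h(508,94)=(508*31+94)%997=887 [pair 0] -> [887]
  Sibling for proof at L2: 94
Root: 887
Proof path (sibling hashes from leaf to root): [36, 228, 94]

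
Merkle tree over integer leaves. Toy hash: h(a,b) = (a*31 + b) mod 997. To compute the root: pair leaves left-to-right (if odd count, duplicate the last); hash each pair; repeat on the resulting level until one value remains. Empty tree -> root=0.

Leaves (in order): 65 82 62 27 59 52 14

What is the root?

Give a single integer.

L0: [65, 82, 62, 27, 59, 52, 14]
L1: h(65,82)=(65*31+82)%997=103 h(62,27)=(62*31+27)%997=952 h(59,52)=(59*31+52)%997=884 h(14,14)=(14*31+14)%997=448 -> [103, 952, 884, 448]
L2: h(103,952)=(103*31+952)%997=157 h(884,448)=(884*31+448)%997=933 -> [157, 933]
L3: h(157,933)=(157*31+933)%997=815 -> [815]

Answer: 815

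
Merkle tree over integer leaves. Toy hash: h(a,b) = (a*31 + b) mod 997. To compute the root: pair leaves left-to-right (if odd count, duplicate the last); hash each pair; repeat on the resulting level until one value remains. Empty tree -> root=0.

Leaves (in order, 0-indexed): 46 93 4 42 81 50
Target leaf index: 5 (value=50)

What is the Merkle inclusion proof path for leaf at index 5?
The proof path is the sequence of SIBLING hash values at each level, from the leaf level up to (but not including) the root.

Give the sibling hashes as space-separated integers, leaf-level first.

L0 (leaves): [46, 93, 4, 42, 81, 50], target index=5
L1: h(46,93)=(46*31+93)%997=522 [pair 0] h(4,42)=(4*31+42)%997=166 [pair 1] h(81,50)=(81*31+50)%997=567 [pair 2] -> [522, 166, 567]
  Sibling for proof at L0: 81
L2: h(522,166)=(522*31+166)%997=396 [pair 0] h(567,567)=(567*31+567)%997=198 [pair 1] -> [396, 198]
  Sibling for proof at L1: 567
L3: h(396,198)=(396*31+198)%997=510 [pair 0] -> [510]
  Sibling for proof at L2: 396
Root: 510
Proof path (sibling hashes from leaf to root): [81, 567, 396]

Answer: 81 567 396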